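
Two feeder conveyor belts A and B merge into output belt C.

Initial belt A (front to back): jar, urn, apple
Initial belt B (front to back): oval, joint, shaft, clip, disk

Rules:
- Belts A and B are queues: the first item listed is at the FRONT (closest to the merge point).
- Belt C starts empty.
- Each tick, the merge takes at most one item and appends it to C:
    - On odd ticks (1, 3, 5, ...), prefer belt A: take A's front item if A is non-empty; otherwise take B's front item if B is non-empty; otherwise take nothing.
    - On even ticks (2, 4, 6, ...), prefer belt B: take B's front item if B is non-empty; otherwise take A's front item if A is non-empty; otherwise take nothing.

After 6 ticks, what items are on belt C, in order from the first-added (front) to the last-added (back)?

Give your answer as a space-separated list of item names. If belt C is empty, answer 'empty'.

Answer: jar oval urn joint apple shaft

Derivation:
Tick 1: prefer A, take jar from A; A=[urn,apple] B=[oval,joint,shaft,clip,disk] C=[jar]
Tick 2: prefer B, take oval from B; A=[urn,apple] B=[joint,shaft,clip,disk] C=[jar,oval]
Tick 3: prefer A, take urn from A; A=[apple] B=[joint,shaft,clip,disk] C=[jar,oval,urn]
Tick 4: prefer B, take joint from B; A=[apple] B=[shaft,clip,disk] C=[jar,oval,urn,joint]
Tick 5: prefer A, take apple from A; A=[-] B=[shaft,clip,disk] C=[jar,oval,urn,joint,apple]
Tick 6: prefer B, take shaft from B; A=[-] B=[clip,disk] C=[jar,oval,urn,joint,apple,shaft]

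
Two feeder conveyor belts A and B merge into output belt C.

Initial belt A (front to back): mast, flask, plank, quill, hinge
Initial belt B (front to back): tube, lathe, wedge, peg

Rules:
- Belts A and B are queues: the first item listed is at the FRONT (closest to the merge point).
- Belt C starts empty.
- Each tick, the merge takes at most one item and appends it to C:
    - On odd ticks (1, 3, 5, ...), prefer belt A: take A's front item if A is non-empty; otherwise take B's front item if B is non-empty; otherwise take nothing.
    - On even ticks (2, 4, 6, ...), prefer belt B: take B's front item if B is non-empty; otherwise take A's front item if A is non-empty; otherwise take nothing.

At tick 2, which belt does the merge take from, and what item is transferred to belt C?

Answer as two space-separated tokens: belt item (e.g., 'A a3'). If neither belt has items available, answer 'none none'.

Tick 1: prefer A, take mast from A; A=[flask,plank,quill,hinge] B=[tube,lathe,wedge,peg] C=[mast]
Tick 2: prefer B, take tube from B; A=[flask,plank,quill,hinge] B=[lathe,wedge,peg] C=[mast,tube]

Answer: B tube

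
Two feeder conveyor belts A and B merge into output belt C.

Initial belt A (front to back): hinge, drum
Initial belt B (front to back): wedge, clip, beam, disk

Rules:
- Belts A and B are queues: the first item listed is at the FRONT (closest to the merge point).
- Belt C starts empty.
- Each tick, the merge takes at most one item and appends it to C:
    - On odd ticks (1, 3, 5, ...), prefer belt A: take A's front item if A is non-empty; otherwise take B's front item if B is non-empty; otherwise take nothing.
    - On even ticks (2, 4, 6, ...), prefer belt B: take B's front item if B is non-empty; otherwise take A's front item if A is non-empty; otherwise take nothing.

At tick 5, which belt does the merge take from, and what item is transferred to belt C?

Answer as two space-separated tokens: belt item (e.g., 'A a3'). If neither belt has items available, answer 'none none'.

Answer: B beam

Derivation:
Tick 1: prefer A, take hinge from A; A=[drum] B=[wedge,clip,beam,disk] C=[hinge]
Tick 2: prefer B, take wedge from B; A=[drum] B=[clip,beam,disk] C=[hinge,wedge]
Tick 3: prefer A, take drum from A; A=[-] B=[clip,beam,disk] C=[hinge,wedge,drum]
Tick 4: prefer B, take clip from B; A=[-] B=[beam,disk] C=[hinge,wedge,drum,clip]
Tick 5: prefer A, take beam from B; A=[-] B=[disk] C=[hinge,wedge,drum,clip,beam]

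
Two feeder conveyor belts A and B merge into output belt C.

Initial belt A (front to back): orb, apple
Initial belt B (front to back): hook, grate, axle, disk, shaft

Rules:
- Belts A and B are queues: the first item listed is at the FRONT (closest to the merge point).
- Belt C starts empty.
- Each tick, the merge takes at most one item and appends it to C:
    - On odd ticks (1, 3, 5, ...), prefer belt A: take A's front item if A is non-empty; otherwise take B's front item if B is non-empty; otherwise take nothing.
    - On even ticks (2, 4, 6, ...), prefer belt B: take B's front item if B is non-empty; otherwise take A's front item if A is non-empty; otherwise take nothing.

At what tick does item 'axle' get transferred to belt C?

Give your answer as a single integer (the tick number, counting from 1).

Tick 1: prefer A, take orb from A; A=[apple] B=[hook,grate,axle,disk,shaft] C=[orb]
Tick 2: prefer B, take hook from B; A=[apple] B=[grate,axle,disk,shaft] C=[orb,hook]
Tick 3: prefer A, take apple from A; A=[-] B=[grate,axle,disk,shaft] C=[orb,hook,apple]
Tick 4: prefer B, take grate from B; A=[-] B=[axle,disk,shaft] C=[orb,hook,apple,grate]
Tick 5: prefer A, take axle from B; A=[-] B=[disk,shaft] C=[orb,hook,apple,grate,axle]

Answer: 5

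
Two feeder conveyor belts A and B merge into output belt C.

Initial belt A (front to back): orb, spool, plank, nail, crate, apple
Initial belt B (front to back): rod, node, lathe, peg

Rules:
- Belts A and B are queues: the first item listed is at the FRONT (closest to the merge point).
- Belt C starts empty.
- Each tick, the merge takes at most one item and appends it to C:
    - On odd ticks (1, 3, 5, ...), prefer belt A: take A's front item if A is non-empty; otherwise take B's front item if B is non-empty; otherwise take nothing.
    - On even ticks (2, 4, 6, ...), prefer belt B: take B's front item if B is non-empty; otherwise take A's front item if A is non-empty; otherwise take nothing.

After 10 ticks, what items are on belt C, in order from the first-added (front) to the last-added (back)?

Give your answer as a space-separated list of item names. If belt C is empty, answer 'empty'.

Tick 1: prefer A, take orb from A; A=[spool,plank,nail,crate,apple] B=[rod,node,lathe,peg] C=[orb]
Tick 2: prefer B, take rod from B; A=[spool,plank,nail,crate,apple] B=[node,lathe,peg] C=[orb,rod]
Tick 3: prefer A, take spool from A; A=[plank,nail,crate,apple] B=[node,lathe,peg] C=[orb,rod,spool]
Tick 4: prefer B, take node from B; A=[plank,nail,crate,apple] B=[lathe,peg] C=[orb,rod,spool,node]
Tick 5: prefer A, take plank from A; A=[nail,crate,apple] B=[lathe,peg] C=[orb,rod,spool,node,plank]
Tick 6: prefer B, take lathe from B; A=[nail,crate,apple] B=[peg] C=[orb,rod,spool,node,plank,lathe]
Tick 7: prefer A, take nail from A; A=[crate,apple] B=[peg] C=[orb,rod,spool,node,plank,lathe,nail]
Tick 8: prefer B, take peg from B; A=[crate,apple] B=[-] C=[orb,rod,spool,node,plank,lathe,nail,peg]
Tick 9: prefer A, take crate from A; A=[apple] B=[-] C=[orb,rod,spool,node,plank,lathe,nail,peg,crate]
Tick 10: prefer B, take apple from A; A=[-] B=[-] C=[orb,rod,spool,node,plank,lathe,nail,peg,crate,apple]

Answer: orb rod spool node plank lathe nail peg crate apple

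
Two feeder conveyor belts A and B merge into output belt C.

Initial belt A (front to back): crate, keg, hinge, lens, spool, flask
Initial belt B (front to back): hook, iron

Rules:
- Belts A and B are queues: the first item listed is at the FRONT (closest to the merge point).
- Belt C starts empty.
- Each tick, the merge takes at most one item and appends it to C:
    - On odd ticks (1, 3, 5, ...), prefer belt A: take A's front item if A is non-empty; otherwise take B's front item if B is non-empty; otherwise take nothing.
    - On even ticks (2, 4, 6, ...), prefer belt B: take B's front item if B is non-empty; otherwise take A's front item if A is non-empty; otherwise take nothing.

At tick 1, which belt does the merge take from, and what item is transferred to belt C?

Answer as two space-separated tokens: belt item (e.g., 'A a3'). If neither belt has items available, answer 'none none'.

Tick 1: prefer A, take crate from A; A=[keg,hinge,lens,spool,flask] B=[hook,iron] C=[crate]

Answer: A crate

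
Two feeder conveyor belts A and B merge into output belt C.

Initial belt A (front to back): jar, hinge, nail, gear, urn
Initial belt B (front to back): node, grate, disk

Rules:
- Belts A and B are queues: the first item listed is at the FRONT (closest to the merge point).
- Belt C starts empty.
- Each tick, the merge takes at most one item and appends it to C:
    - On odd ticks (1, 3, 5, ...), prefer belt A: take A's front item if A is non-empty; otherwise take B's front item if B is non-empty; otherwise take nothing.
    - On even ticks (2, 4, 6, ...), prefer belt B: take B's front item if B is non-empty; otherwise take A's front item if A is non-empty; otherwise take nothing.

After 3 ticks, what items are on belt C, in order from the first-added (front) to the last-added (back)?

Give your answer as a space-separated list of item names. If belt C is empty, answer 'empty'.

Answer: jar node hinge

Derivation:
Tick 1: prefer A, take jar from A; A=[hinge,nail,gear,urn] B=[node,grate,disk] C=[jar]
Tick 2: prefer B, take node from B; A=[hinge,nail,gear,urn] B=[grate,disk] C=[jar,node]
Tick 3: prefer A, take hinge from A; A=[nail,gear,urn] B=[grate,disk] C=[jar,node,hinge]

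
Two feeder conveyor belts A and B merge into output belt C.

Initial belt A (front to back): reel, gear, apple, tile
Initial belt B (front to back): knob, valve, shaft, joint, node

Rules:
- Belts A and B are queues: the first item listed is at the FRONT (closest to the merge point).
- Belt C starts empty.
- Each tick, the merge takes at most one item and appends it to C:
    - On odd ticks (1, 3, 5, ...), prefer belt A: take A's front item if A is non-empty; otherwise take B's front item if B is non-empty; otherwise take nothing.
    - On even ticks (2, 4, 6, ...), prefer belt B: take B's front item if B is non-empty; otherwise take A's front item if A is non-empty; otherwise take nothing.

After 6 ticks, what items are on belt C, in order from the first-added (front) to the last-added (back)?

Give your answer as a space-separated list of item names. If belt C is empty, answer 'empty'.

Tick 1: prefer A, take reel from A; A=[gear,apple,tile] B=[knob,valve,shaft,joint,node] C=[reel]
Tick 2: prefer B, take knob from B; A=[gear,apple,tile] B=[valve,shaft,joint,node] C=[reel,knob]
Tick 3: prefer A, take gear from A; A=[apple,tile] B=[valve,shaft,joint,node] C=[reel,knob,gear]
Tick 4: prefer B, take valve from B; A=[apple,tile] B=[shaft,joint,node] C=[reel,knob,gear,valve]
Tick 5: prefer A, take apple from A; A=[tile] B=[shaft,joint,node] C=[reel,knob,gear,valve,apple]
Tick 6: prefer B, take shaft from B; A=[tile] B=[joint,node] C=[reel,knob,gear,valve,apple,shaft]

Answer: reel knob gear valve apple shaft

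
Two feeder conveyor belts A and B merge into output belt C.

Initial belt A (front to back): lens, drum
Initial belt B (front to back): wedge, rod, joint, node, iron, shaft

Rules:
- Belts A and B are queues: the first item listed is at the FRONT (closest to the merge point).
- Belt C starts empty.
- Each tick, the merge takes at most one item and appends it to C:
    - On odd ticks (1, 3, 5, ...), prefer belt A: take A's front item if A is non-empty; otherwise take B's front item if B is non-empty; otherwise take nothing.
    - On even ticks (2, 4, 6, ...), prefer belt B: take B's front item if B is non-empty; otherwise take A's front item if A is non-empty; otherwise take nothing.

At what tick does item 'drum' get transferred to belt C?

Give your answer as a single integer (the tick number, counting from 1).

Tick 1: prefer A, take lens from A; A=[drum] B=[wedge,rod,joint,node,iron,shaft] C=[lens]
Tick 2: prefer B, take wedge from B; A=[drum] B=[rod,joint,node,iron,shaft] C=[lens,wedge]
Tick 3: prefer A, take drum from A; A=[-] B=[rod,joint,node,iron,shaft] C=[lens,wedge,drum]

Answer: 3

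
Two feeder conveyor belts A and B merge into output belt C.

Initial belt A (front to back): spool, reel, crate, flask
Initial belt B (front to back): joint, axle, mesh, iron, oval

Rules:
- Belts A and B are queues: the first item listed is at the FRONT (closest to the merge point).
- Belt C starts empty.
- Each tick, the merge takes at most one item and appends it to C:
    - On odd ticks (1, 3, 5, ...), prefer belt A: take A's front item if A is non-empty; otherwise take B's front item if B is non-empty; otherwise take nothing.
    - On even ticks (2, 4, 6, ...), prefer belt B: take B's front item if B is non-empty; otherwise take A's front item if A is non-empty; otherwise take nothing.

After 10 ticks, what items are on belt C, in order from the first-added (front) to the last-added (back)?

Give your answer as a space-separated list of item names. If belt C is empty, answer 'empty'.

Tick 1: prefer A, take spool from A; A=[reel,crate,flask] B=[joint,axle,mesh,iron,oval] C=[spool]
Tick 2: prefer B, take joint from B; A=[reel,crate,flask] B=[axle,mesh,iron,oval] C=[spool,joint]
Tick 3: prefer A, take reel from A; A=[crate,flask] B=[axle,mesh,iron,oval] C=[spool,joint,reel]
Tick 4: prefer B, take axle from B; A=[crate,flask] B=[mesh,iron,oval] C=[spool,joint,reel,axle]
Tick 5: prefer A, take crate from A; A=[flask] B=[mesh,iron,oval] C=[spool,joint,reel,axle,crate]
Tick 6: prefer B, take mesh from B; A=[flask] B=[iron,oval] C=[spool,joint,reel,axle,crate,mesh]
Tick 7: prefer A, take flask from A; A=[-] B=[iron,oval] C=[spool,joint,reel,axle,crate,mesh,flask]
Tick 8: prefer B, take iron from B; A=[-] B=[oval] C=[spool,joint,reel,axle,crate,mesh,flask,iron]
Tick 9: prefer A, take oval from B; A=[-] B=[-] C=[spool,joint,reel,axle,crate,mesh,flask,iron,oval]
Tick 10: prefer B, both empty, nothing taken; A=[-] B=[-] C=[spool,joint,reel,axle,crate,mesh,flask,iron,oval]

Answer: spool joint reel axle crate mesh flask iron oval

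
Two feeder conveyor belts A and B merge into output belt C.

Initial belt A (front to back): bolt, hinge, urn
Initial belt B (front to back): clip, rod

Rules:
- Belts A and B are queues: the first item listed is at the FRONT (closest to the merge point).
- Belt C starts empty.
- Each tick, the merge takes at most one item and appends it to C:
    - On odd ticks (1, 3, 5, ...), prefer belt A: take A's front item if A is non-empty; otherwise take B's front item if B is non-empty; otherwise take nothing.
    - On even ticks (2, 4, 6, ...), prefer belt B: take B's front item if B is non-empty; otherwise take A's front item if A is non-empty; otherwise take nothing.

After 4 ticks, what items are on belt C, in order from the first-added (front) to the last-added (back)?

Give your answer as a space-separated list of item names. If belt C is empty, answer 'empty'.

Answer: bolt clip hinge rod

Derivation:
Tick 1: prefer A, take bolt from A; A=[hinge,urn] B=[clip,rod] C=[bolt]
Tick 2: prefer B, take clip from B; A=[hinge,urn] B=[rod] C=[bolt,clip]
Tick 3: prefer A, take hinge from A; A=[urn] B=[rod] C=[bolt,clip,hinge]
Tick 4: prefer B, take rod from B; A=[urn] B=[-] C=[bolt,clip,hinge,rod]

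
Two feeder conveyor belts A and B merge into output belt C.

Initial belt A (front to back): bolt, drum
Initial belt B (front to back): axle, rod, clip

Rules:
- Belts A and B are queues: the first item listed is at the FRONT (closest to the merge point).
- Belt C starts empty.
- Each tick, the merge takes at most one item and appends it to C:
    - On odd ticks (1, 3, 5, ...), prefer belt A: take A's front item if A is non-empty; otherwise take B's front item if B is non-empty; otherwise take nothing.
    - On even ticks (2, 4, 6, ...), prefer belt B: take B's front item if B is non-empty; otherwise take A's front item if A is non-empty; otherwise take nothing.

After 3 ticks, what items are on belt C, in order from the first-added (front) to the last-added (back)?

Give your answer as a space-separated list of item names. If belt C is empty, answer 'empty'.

Answer: bolt axle drum

Derivation:
Tick 1: prefer A, take bolt from A; A=[drum] B=[axle,rod,clip] C=[bolt]
Tick 2: prefer B, take axle from B; A=[drum] B=[rod,clip] C=[bolt,axle]
Tick 3: prefer A, take drum from A; A=[-] B=[rod,clip] C=[bolt,axle,drum]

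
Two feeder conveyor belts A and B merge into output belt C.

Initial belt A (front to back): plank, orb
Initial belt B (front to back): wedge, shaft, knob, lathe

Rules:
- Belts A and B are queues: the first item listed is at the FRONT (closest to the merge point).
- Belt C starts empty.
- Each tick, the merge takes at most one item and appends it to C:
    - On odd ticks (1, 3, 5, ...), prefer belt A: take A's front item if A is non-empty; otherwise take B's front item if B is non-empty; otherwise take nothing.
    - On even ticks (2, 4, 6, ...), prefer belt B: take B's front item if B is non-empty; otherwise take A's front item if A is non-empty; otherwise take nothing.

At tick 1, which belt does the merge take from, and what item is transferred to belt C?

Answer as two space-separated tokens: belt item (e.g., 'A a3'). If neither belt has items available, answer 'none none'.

Tick 1: prefer A, take plank from A; A=[orb] B=[wedge,shaft,knob,lathe] C=[plank]

Answer: A plank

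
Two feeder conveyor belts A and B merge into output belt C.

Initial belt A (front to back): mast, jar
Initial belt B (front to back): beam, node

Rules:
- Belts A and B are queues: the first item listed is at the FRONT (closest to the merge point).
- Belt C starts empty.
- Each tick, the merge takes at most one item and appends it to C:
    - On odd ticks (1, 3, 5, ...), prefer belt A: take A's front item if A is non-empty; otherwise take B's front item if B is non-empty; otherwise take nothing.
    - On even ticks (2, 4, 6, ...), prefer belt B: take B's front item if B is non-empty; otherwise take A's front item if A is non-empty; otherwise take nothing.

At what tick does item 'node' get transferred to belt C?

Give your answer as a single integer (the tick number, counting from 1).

Answer: 4

Derivation:
Tick 1: prefer A, take mast from A; A=[jar] B=[beam,node] C=[mast]
Tick 2: prefer B, take beam from B; A=[jar] B=[node] C=[mast,beam]
Tick 3: prefer A, take jar from A; A=[-] B=[node] C=[mast,beam,jar]
Tick 4: prefer B, take node from B; A=[-] B=[-] C=[mast,beam,jar,node]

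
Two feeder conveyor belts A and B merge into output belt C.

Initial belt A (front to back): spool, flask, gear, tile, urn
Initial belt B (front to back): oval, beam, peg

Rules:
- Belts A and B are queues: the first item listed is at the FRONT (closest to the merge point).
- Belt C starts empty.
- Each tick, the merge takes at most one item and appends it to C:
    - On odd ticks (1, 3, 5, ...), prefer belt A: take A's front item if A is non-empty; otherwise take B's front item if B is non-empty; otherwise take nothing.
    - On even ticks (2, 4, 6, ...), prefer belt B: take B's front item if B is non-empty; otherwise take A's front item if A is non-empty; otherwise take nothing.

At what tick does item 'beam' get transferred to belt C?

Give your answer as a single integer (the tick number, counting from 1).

Tick 1: prefer A, take spool from A; A=[flask,gear,tile,urn] B=[oval,beam,peg] C=[spool]
Tick 2: prefer B, take oval from B; A=[flask,gear,tile,urn] B=[beam,peg] C=[spool,oval]
Tick 3: prefer A, take flask from A; A=[gear,tile,urn] B=[beam,peg] C=[spool,oval,flask]
Tick 4: prefer B, take beam from B; A=[gear,tile,urn] B=[peg] C=[spool,oval,flask,beam]

Answer: 4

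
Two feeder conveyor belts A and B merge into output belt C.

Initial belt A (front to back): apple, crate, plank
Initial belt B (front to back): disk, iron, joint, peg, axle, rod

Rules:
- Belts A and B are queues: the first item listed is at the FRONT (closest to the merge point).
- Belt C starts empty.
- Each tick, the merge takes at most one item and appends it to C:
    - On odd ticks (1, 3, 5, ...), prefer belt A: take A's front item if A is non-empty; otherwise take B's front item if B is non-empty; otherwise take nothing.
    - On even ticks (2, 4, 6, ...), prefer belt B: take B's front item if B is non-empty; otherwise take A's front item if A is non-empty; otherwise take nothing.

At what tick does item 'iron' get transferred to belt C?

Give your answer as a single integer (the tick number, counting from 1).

Tick 1: prefer A, take apple from A; A=[crate,plank] B=[disk,iron,joint,peg,axle,rod] C=[apple]
Tick 2: prefer B, take disk from B; A=[crate,plank] B=[iron,joint,peg,axle,rod] C=[apple,disk]
Tick 3: prefer A, take crate from A; A=[plank] B=[iron,joint,peg,axle,rod] C=[apple,disk,crate]
Tick 4: prefer B, take iron from B; A=[plank] B=[joint,peg,axle,rod] C=[apple,disk,crate,iron]

Answer: 4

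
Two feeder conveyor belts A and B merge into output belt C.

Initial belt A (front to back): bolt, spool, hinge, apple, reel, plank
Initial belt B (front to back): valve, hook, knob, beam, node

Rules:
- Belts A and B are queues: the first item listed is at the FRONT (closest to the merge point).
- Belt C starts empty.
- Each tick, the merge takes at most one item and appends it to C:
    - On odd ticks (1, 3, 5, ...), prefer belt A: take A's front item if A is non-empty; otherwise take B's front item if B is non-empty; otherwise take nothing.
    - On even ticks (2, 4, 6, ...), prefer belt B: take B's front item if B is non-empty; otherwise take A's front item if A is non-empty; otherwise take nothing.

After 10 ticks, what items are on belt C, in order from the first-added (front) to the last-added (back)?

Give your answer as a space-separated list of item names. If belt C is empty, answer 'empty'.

Tick 1: prefer A, take bolt from A; A=[spool,hinge,apple,reel,plank] B=[valve,hook,knob,beam,node] C=[bolt]
Tick 2: prefer B, take valve from B; A=[spool,hinge,apple,reel,plank] B=[hook,knob,beam,node] C=[bolt,valve]
Tick 3: prefer A, take spool from A; A=[hinge,apple,reel,plank] B=[hook,knob,beam,node] C=[bolt,valve,spool]
Tick 4: prefer B, take hook from B; A=[hinge,apple,reel,plank] B=[knob,beam,node] C=[bolt,valve,spool,hook]
Tick 5: prefer A, take hinge from A; A=[apple,reel,plank] B=[knob,beam,node] C=[bolt,valve,spool,hook,hinge]
Tick 6: prefer B, take knob from B; A=[apple,reel,plank] B=[beam,node] C=[bolt,valve,spool,hook,hinge,knob]
Tick 7: prefer A, take apple from A; A=[reel,plank] B=[beam,node] C=[bolt,valve,spool,hook,hinge,knob,apple]
Tick 8: prefer B, take beam from B; A=[reel,plank] B=[node] C=[bolt,valve,spool,hook,hinge,knob,apple,beam]
Tick 9: prefer A, take reel from A; A=[plank] B=[node] C=[bolt,valve,spool,hook,hinge,knob,apple,beam,reel]
Tick 10: prefer B, take node from B; A=[plank] B=[-] C=[bolt,valve,spool,hook,hinge,knob,apple,beam,reel,node]

Answer: bolt valve spool hook hinge knob apple beam reel node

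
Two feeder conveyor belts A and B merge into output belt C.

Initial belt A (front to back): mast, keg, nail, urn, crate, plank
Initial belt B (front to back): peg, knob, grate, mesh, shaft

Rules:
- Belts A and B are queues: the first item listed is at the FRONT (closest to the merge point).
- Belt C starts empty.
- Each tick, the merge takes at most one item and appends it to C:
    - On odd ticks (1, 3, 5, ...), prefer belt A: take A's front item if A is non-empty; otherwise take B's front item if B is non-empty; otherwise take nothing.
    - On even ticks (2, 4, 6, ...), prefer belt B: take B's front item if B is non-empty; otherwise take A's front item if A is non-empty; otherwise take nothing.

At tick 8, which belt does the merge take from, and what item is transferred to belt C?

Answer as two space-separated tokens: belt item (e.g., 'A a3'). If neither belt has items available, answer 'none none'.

Answer: B mesh

Derivation:
Tick 1: prefer A, take mast from A; A=[keg,nail,urn,crate,plank] B=[peg,knob,grate,mesh,shaft] C=[mast]
Tick 2: prefer B, take peg from B; A=[keg,nail,urn,crate,plank] B=[knob,grate,mesh,shaft] C=[mast,peg]
Tick 3: prefer A, take keg from A; A=[nail,urn,crate,plank] B=[knob,grate,mesh,shaft] C=[mast,peg,keg]
Tick 4: prefer B, take knob from B; A=[nail,urn,crate,plank] B=[grate,mesh,shaft] C=[mast,peg,keg,knob]
Tick 5: prefer A, take nail from A; A=[urn,crate,plank] B=[grate,mesh,shaft] C=[mast,peg,keg,knob,nail]
Tick 6: prefer B, take grate from B; A=[urn,crate,plank] B=[mesh,shaft] C=[mast,peg,keg,knob,nail,grate]
Tick 7: prefer A, take urn from A; A=[crate,plank] B=[mesh,shaft] C=[mast,peg,keg,knob,nail,grate,urn]
Tick 8: prefer B, take mesh from B; A=[crate,plank] B=[shaft] C=[mast,peg,keg,knob,nail,grate,urn,mesh]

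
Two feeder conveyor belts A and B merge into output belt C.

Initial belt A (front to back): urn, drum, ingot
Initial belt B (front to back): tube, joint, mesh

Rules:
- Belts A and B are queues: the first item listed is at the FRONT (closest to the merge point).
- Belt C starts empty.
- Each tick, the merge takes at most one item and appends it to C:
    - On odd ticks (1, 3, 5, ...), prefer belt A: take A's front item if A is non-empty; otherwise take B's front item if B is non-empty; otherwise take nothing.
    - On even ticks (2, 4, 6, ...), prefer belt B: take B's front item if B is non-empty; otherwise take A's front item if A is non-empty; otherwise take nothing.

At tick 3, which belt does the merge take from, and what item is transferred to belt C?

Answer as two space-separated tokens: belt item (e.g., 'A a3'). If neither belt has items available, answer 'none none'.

Tick 1: prefer A, take urn from A; A=[drum,ingot] B=[tube,joint,mesh] C=[urn]
Tick 2: prefer B, take tube from B; A=[drum,ingot] B=[joint,mesh] C=[urn,tube]
Tick 3: prefer A, take drum from A; A=[ingot] B=[joint,mesh] C=[urn,tube,drum]

Answer: A drum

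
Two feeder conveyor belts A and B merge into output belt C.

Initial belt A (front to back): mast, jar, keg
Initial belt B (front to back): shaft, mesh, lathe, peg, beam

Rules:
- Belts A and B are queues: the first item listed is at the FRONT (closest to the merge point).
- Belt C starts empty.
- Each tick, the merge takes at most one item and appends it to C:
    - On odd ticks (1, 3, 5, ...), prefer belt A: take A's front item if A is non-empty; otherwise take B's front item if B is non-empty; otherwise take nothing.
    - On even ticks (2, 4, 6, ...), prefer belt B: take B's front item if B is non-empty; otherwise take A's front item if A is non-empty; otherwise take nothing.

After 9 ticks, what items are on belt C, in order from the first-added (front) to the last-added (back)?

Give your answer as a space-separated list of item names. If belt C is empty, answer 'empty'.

Answer: mast shaft jar mesh keg lathe peg beam

Derivation:
Tick 1: prefer A, take mast from A; A=[jar,keg] B=[shaft,mesh,lathe,peg,beam] C=[mast]
Tick 2: prefer B, take shaft from B; A=[jar,keg] B=[mesh,lathe,peg,beam] C=[mast,shaft]
Tick 3: prefer A, take jar from A; A=[keg] B=[mesh,lathe,peg,beam] C=[mast,shaft,jar]
Tick 4: prefer B, take mesh from B; A=[keg] B=[lathe,peg,beam] C=[mast,shaft,jar,mesh]
Tick 5: prefer A, take keg from A; A=[-] B=[lathe,peg,beam] C=[mast,shaft,jar,mesh,keg]
Tick 6: prefer B, take lathe from B; A=[-] B=[peg,beam] C=[mast,shaft,jar,mesh,keg,lathe]
Tick 7: prefer A, take peg from B; A=[-] B=[beam] C=[mast,shaft,jar,mesh,keg,lathe,peg]
Tick 8: prefer B, take beam from B; A=[-] B=[-] C=[mast,shaft,jar,mesh,keg,lathe,peg,beam]
Tick 9: prefer A, both empty, nothing taken; A=[-] B=[-] C=[mast,shaft,jar,mesh,keg,lathe,peg,beam]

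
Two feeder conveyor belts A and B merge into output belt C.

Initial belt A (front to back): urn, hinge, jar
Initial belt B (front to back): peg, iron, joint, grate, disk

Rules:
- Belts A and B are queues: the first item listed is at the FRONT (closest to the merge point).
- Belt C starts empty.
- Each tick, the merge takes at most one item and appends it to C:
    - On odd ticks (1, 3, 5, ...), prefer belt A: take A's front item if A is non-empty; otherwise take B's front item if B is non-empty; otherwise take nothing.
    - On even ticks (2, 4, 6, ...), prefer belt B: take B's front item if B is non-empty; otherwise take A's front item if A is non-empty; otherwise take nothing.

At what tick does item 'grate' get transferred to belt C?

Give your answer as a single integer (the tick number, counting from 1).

Answer: 7

Derivation:
Tick 1: prefer A, take urn from A; A=[hinge,jar] B=[peg,iron,joint,grate,disk] C=[urn]
Tick 2: prefer B, take peg from B; A=[hinge,jar] B=[iron,joint,grate,disk] C=[urn,peg]
Tick 3: prefer A, take hinge from A; A=[jar] B=[iron,joint,grate,disk] C=[urn,peg,hinge]
Tick 4: prefer B, take iron from B; A=[jar] B=[joint,grate,disk] C=[urn,peg,hinge,iron]
Tick 5: prefer A, take jar from A; A=[-] B=[joint,grate,disk] C=[urn,peg,hinge,iron,jar]
Tick 6: prefer B, take joint from B; A=[-] B=[grate,disk] C=[urn,peg,hinge,iron,jar,joint]
Tick 7: prefer A, take grate from B; A=[-] B=[disk] C=[urn,peg,hinge,iron,jar,joint,grate]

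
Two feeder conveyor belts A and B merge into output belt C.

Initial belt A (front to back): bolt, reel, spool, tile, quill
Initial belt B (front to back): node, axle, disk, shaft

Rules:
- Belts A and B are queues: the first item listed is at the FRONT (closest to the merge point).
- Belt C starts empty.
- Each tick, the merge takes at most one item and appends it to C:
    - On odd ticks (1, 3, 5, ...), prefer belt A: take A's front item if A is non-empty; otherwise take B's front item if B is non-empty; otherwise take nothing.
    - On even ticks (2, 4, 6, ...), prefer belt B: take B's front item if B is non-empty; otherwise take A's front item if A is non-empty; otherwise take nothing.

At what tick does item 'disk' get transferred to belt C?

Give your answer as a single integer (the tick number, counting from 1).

Answer: 6

Derivation:
Tick 1: prefer A, take bolt from A; A=[reel,spool,tile,quill] B=[node,axle,disk,shaft] C=[bolt]
Tick 2: prefer B, take node from B; A=[reel,spool,tile,quill] B=[axle,disk,shaft] C=[bolt,node]
Tick 3: prefer A, take reel from A; A=[spool,tile,quill] B=[axle,disk,shaft] C=[bolt,node,reel]
Tick 4: prefer B, take axle from B; A=[spool,tile,quill] B=[disk,shaft] C=[bolt,node,reel,axle]
Tick 5: prefer A, take spool from A; A=[tile,quill] B=[disk,shaft] C=[bolt,node,reel,axle,spool]
Tick 6: prefer B, take disk from B; A=[tile,quill] B=[shaft] C=[bolt,node,reel,axle,spool,disk]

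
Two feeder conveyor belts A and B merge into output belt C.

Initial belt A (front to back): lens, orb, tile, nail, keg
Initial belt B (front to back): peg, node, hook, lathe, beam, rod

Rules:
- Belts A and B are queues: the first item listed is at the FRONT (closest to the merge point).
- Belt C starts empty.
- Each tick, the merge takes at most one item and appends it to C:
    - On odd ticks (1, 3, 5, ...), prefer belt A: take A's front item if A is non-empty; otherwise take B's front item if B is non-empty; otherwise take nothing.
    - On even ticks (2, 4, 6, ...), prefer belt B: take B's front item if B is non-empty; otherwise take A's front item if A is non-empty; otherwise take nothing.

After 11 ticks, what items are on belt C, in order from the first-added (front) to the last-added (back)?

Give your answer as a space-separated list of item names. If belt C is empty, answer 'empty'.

Tick 1: prefer A, take lens from A; A=[orb,tile,nail,keg] B=[peg,node,hook,lathe,beam,rod] C=[lens]
Tick 2: prefer B, take peg from B; A=[orb,tile,nail,keg] B=[node,hook,lathe,beam,rod] C=[lens,peg]
Tick 3: prefer A, take orb from A; A=[tile,nail,keg] B=[node,hook,lathe,beam,rod] C=[lens,peg,orb]
Tick 4: prefer B, take node from B; A=[tile,nail,keg] B=[hook,lathe,beam,rod] C=[lens,peg,orb,node]
Tick 5: prefer A, take tile from A; A=[nail,keg] B=[hook,lathe,beam,rod] C=[lens,peg,orb,node,tile]
Tick 6: prefer B, take hook from B; A=[nail,keg] B=[lathe,beam,rod] C=[lens,peg,orb,node,tile,hook]
Tick 7: prefer A, take nail from A; A=[keg] B=[lathe,beam,rod] C=[lens,peg,orb,node,tile,hook,nail]
Tick 8: prefer B, take lathe from B; A=[keg] B=[beam,rod] C=[lens,peg,orb,node,tile,hook,nail,lathe]
Tick 9: prefer A, take keg from A; A=[-] B=[beam,rod] C=[lens,peg,orb,node,tile,hook,nail,lathe,keg]
Tick 10: prefer B, take beam from B; A=[-] B=[rod] C=[lens,peg,orb,node,tile,hook,nail,lathe,keg,beam]
Tick 11: prefer A, take rod from B; A=[-] B=[-] C=[lens,peg,orb,node,tile,hook,nail,lathe,keg,beam,rod]

Answer: lens peg orb node tile hook nail lathe keg beam rod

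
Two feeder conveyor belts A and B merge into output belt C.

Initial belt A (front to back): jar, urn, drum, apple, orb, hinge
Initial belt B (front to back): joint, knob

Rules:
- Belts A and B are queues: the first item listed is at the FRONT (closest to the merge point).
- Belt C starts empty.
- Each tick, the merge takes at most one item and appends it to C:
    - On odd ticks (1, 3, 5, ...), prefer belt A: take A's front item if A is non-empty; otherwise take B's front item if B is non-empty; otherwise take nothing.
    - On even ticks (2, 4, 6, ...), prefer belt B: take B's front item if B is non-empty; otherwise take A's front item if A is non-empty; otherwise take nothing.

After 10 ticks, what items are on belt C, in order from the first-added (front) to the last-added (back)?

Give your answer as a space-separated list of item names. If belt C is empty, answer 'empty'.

Tick 1: prefer A, take jar from A; A=[urn,drum,apple,orb,hinge] B=[joint,knob] C=[jar]
Tick 2: prefer B, take joint from B; A=[urn,drum,apple,orb,hinge] B=[knob] C=[jar,joint]
Tick 3: prefer A, take urn from A; A=[drum,apple,orb,hinge] B=[knob] C=[jar,joint,urn]
Tick 4: prefer B, take knob from B; A=[drum,apple,orb,hinge] B=[-] C=[jar,joint,urn,knob]
Tick 5: prefer A, take drum from A; A=[apple,orb,hinge] B=[-] C=[jar,joint,urn,knob,drum]
Tick 6: prefer B, take apple from A; A=[orb,hinge] B=[-] C=[jar,joint,urn,knob,drum,apple]
Tick 7: prefer A, take orb from A; A=[hinge] B=[-] C=[jar,joint,urn,knob,drum,apple,orb]
Tick 8: prefer B, take hinge from A; A=[-] B=[-] C=[jar,joint,urn,knob,drum,apple,orb,hinge]
Tick 9: prefer A, both empty, nothing taken; A=[-] B=[-] C=[jar,joint,urn,knob,drum,apple,orb,hinge]
Tick 10: prefer B, both empty, nothing taken; A=[-] B=[-] C=[jar,joint,urn,knob,drum,apple,orb,hinge]

Answer: jar joint urn knob drum apple orb hinge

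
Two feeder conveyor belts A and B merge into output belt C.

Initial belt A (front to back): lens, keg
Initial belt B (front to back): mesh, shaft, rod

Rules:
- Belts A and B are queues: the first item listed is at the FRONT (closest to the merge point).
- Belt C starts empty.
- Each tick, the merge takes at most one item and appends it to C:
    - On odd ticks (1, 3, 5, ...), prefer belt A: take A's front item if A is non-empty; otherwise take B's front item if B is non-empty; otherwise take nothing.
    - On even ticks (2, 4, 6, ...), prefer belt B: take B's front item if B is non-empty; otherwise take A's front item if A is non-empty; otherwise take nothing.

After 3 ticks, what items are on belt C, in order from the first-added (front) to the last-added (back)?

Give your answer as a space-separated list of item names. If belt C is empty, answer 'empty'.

Answer: lens mesh keg

Derivation:
Tick 1: prefer A, take lens from A; A=[keg] B=[mesh,shaft,rod] C=[lens]
Tick 2: prefer B, take mesh from B; A=[keg] B=[shaft,rod] C=[lens,mesh]
Tick 3: prefer A, take keg from A; A=[-] B=[shaft,rod] C=[lens,mesh,keg]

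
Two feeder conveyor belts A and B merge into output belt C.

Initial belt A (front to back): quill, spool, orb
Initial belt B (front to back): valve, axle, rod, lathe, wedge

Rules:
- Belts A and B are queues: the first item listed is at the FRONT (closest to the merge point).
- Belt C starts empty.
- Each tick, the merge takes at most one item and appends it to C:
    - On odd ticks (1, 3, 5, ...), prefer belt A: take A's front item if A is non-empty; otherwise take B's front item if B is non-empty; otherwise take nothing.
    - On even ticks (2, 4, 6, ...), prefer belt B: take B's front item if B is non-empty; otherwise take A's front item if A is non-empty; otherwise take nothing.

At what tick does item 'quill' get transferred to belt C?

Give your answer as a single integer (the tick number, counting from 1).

Tick 1: prefer A, take quill from A; A=[spool,orb] B=[valve,axle,rod,lathe,wedge] C=[quill]

Answer: 1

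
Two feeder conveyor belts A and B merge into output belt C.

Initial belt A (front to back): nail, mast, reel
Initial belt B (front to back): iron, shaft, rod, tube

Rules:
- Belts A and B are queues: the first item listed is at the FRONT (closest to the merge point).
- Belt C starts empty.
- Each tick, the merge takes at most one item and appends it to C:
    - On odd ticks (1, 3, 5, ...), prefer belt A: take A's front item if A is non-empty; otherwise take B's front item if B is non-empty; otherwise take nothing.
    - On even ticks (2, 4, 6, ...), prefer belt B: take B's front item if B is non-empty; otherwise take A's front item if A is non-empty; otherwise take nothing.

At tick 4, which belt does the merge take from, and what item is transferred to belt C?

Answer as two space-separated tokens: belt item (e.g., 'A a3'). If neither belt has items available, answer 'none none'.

Tick 1: prefer A, take nail from A; A=[mast,reel] B=[iron,shaft,rod,tube] C=[nail]
Tick 2: prefer B, take iron from B; A=[mast,reel] B=[shaft,rod,tube] C=[nail,iron]
Tick 3: prefer A, take mast from A; A=[reel] B=[shaft,rod,tube] C=[nail,iron,mast]
Tick 4: prefer B, take shaft from B; A=[reel] B=[rod,tube] C=[nail,iron,mast,shaft]

Answer: B shaft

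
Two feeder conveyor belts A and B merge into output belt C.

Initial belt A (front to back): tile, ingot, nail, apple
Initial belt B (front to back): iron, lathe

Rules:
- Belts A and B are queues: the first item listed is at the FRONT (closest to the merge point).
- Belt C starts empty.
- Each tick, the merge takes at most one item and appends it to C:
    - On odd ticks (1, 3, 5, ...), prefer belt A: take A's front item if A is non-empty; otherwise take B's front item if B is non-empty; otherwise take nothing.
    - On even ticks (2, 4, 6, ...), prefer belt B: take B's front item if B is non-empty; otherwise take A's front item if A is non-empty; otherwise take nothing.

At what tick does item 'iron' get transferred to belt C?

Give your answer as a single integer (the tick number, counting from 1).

Tick 1: prefer A, take tile from A; A=[ingot,nail,apple] B=[iron,lathe] C=[tile]
Tick 2: prefer B, take iron from B; A=[ingot,nail,apple] B=[lathe] C=[tile,iron]

Answer: 2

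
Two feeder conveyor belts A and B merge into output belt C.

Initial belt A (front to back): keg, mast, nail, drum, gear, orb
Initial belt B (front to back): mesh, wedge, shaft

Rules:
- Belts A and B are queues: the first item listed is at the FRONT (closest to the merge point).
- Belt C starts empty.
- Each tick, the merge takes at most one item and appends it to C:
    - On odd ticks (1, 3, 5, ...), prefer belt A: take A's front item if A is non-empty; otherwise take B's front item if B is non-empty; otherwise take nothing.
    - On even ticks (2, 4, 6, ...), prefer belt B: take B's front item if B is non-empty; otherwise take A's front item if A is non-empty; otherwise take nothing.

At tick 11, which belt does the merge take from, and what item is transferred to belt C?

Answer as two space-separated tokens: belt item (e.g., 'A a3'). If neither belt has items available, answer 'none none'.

Tick 1: prefer A, take keg from A; A=[mast,nail,drum,gear,orb] B=[mesh,wedge,shaft] C=[keg]
Tick 2: prefer B, take mesh from B; A=[mast,nail,drum,gear,orb] B=[wedge,shaft] C=[keg,mesh]
Tick 3: prefer A, take mast from A; A=[nail,drum,gear,orb] B=[wedge,shaft] C=[keg,mesh,mast]
Tick 4: prefer B, take wedge from B; A=[nail,drum,gear,orb] B=[shaft] C=[keg,mesh,mast,wedge]
Tick 5: prefer A, take nail from A; A=[drum,gear,orb] B=[shaft] C=[keg,mesh,mast,wedge,nail]
Tick 6: prefer B, take shaft from B; A=[drum,gear,orb] B=[-] C=[keg,mesh,mast,wedge,nail,shaft]
Tick 7: prefer A, take drum from A; A=[gear,orb] B=[-] C=[keg,mesh,mast,wedge,nail,shaft,drum]
Tick 8: prefer B, take gear from A; A=[orb] B=[-] C=[keg,mesh,mast,wedge,nail,shaft,drum,gear]
Tick 9: prefer A, take orb from A; A=[-] B=[-] C=[keg,mesh,mast,wedge,nail,shaft,drum,gear,orb]
Tick 10: prefer B, both empty, nothing taken; A=[-] B=[-] C=[keg,mesh,mast,wedge,nail,shaft,drum,gear,orb]
Tick 11: prefer A, both empty, nothing taken; A=[-] B=[-] C=[keg,mesh,mast,wedge,nail,shaft,drum,gear,orb]

Answer: none none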